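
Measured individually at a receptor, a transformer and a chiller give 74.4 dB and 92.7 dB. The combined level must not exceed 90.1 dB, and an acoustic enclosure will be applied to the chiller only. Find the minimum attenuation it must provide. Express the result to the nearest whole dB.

3 dB

Everything except the chiller sums to 10^(74.4/10) = 2.754e+07 in linear terms, 74.40 dB.
The limit corresponds to 10^(90.1/10) = 1.023e+09; subtracting the fixed part leaves 9.958e+08 for the chiller, i.e. 89.98 dB.
So the chiller must be reduced from 92.7 to 89.98 dB: IL = 2.72 dB.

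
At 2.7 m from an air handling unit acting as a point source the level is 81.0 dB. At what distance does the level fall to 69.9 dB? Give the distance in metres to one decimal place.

9.7 m

For a point source L₁ − L₂ = 20·log₁₀(r₂/r₁), so r₂ = r₁·10^((L₁−L₂)/20).
r₂ = 2.7·10^((81.0−69.9)/20) = 2.7·10^(11.1/20) = 9.69 m.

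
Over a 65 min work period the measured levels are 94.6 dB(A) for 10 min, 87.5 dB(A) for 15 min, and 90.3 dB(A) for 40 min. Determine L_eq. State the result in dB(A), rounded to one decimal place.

90.9 dB(A)

L_eq = 10·log₁₀[(1/T)·Σ tᵢ·10^(Lᵢ/10)] with T = 65 min.
Σ tᵢ·10^(Lᵢ/10) = 10·10^(94.6/10) + 15·10^(87.5/10) + 40·10^(90.3/10) = 8.014e+10.
L_eq = 10·log₁₀(8.014e+10/65) = 90.91 dB(A).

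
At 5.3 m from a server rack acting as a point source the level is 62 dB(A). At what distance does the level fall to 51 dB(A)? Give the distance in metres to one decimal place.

The 11.0 dB drop corresponds to a distance ratio of 10^(11.0/20) for a point source.
r₂ = 5.3·10^((62−51)/20) = 5.3·10^(11.0/20) = 18.81 m.

18.8 m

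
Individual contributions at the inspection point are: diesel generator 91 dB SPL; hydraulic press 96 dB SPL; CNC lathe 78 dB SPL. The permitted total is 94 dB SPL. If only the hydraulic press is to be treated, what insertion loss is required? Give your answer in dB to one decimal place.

5.2 dB

Everything except the hydraulic press sums to 10^(91/10) + 10^(78/10) = 1.322e+09 in linear terms, 91.21 dB SPL.
To meet 94 dB SPL overall, the treated hydraulic press may contribute at most 10^(94/10) − 1.322e+09 = 1.190e+09, i.e. 90.75 dB SPL.
Required insertion loss = 96 − 90.75 = 5.25 dB.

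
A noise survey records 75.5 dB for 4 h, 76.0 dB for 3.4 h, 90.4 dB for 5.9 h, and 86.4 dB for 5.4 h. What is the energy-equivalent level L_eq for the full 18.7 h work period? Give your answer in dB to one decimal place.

L_eq = 10·log₁₀[(1/T)·Σ tᵢ·10^(Lᵢ/10)] with T = 18.7 h.
Σ tᵢ·10^(Lᵢ/10) = 4·10^(75.5/10) + 3.4·10^(76.0/10) + 5.9·10^(90.4/10) + 5.4·10^(86.4/10) = 9.104e+09.
L_eq = 10·log₁₀(9.104e+09/18.7) = 86.87 dB.

86.9 dB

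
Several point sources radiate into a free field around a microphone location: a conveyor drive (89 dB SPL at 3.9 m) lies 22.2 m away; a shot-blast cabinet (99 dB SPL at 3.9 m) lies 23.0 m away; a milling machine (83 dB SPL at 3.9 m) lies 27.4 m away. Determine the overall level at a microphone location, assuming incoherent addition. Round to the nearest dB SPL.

Propagate each source to the receiver with L = L_ref − 20·log₁₀(r/r_ref), then add intensities.
conveyor drive: 89 − 20·log₁₀(22.2/3.9) = 89 − 15.11 = 73.89 dB SPL.
shot-blast cabinet: 99 − 20·log₁₀(23.0/3.9) = 99 − 15.41 = 83.59 dB SPL.
milling machine: 83 − 20·log₁₀(27.4/3.9) = 83 − 16.93 = 66.07 dB SPL.
Σ 10^(L/10) = 2.569e+08 → L_total = 10·log₁₀(2.569e+08) = 84.10 dB SPL.

84 dB SPL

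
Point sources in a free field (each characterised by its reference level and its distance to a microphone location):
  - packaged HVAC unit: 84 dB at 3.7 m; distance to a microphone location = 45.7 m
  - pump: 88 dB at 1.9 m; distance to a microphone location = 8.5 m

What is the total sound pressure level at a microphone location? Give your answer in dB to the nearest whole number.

75 dB

Apply inverse-square spreading to bring every level to the receiver, then sum 10^(L/10).
packaged HVAC unit: 84 − 20·log₁₀(45.7/3.7) = 84 − 21.83 = 62.17 dB.
pump: 88 − 20·log₁₀(8.5/1.9) = 88 − 13.01 = 74.99 dB.
Σ 10^(L/10) = 3.317e+07 → L_total = 10·log₁₀(3.317e+07) = 75.21 dB.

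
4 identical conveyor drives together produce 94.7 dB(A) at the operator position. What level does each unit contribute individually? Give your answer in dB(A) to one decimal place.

For N identical incoherent sources L_total = L₁ + 10·log₁₀ N, so L₁ = 94.7 − 10·log₁₀(4) = 94.7 − 6.021.

88.7 dB(A)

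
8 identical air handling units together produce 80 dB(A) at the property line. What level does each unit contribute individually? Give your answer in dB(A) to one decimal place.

71.0 dB(A)

For N identical incoherent sources L_total = L₁ + 10·log₁₀ N, so L₁ = 80 − 10·log₁₀(8) = 80 − 9.031.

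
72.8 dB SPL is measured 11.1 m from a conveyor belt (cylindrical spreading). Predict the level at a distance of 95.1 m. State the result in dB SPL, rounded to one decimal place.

For a line source, L₂ = L₁ − 10·log₁₀(r₂/r₁).
L₂ = 72.8 − 10·log₁₀(95.1/11.1) = 72.8 − 9.329 = 63.47 dB SPL.

63.5 dB SPL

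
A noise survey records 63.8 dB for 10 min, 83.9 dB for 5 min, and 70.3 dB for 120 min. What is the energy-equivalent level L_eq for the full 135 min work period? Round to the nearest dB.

73 dB

The energy average is taken in the linear domain: L_eq = 10·log₁₀[(Σ tᵢ·10^(Lᵢ/10))/T], T = 135 min.
Σ tᵢ·10^(Lᵢ/10) = 10·10^(63.8/10) + 5·10^(83.9/10) + 120·10^(70.3/10) = 2.537e+09.
L_eq = 10·log₁₀(2.537e+09/135) = 72.74 dB.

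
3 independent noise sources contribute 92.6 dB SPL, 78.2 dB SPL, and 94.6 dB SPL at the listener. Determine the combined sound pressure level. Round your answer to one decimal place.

96.8 dB SPL

For uncorrelated sources the intensities add, so convert each level to linear form, sum, and take 10·log₁₀ of the total.
Σ 10^(L/10) = 10^(92.6/10) + 10^(78.2/10) + 10^(94.6/10) = 4.770e+09.
L_total = 10·log₁₀(4.770e+09) = 96.79 dB SPL.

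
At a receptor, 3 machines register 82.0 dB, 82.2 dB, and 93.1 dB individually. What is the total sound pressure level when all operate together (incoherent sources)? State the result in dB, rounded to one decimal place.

For uncorrelated sources the intensities add, so convert each level to linear form, sum, and take 10·log₁₀ of the total.
Σ 10^(L/10) = 10^(82.0/10) + 10^(82.2/10) + 10^(93.1/10) = 2.366e+09.
L_total = 10·log₁₀(2.366e+09) = 93.74 dB.

93.7 dB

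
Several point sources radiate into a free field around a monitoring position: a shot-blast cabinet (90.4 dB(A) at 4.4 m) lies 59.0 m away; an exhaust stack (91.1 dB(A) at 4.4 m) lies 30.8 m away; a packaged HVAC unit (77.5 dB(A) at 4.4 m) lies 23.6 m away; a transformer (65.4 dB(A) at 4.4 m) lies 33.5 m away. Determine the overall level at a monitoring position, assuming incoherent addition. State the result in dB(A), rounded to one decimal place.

75.4 dB(A)

Apply inverse-square spreading to bring every level to the receiver, then sum 10^(L/10).
shot-blast cabinet: 90.4 − 20·log₁₀(59.0/4.4) = 90.4 − 22.55 = 67.85 dB(A).
exhaust stack: 91.1 − 20·log₁₀(30.8/4.4) = 91.1 − 16.90 = 74.20 dB(A).
packaged HVAC unit: 77.5 − 20·log₁₀(23.6/4.4) = 77.5 − 14.59 = 62.91 dB(A).
transformer: 65.4 − 20·log₁₀(33.5/4.4) = 65.4 − 17.63 = 47.77 dB(A).
Σ 10^(L/10) = 3.440e+07 → L_total = 10·log₁₀(3.440e+07) = 75.37 dB(A).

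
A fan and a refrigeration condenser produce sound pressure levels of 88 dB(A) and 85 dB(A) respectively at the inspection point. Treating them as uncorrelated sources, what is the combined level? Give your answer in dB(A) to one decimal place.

Incoherent sources combine by intensity addition: L_total = 10·log₁₀(Σ 10^(L_i/10)).
Σ 10^(L/10) = 10^(88/10) + 10^(85/10) = 9.472e+08.
L_total = 10·log₁₀(9.472e+08) = 89.76 dB(A).

89.8 dB(A)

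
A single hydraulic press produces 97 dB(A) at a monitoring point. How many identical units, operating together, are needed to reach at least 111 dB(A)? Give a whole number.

The shortfall is 111 − 97 = 14.0 dB, and N units add 10·log₁₀ N, so need 10·log₁₀ N ≥ 14.0.
N ≥ 10^(14.0/10) = 25.119, so N = 26.

26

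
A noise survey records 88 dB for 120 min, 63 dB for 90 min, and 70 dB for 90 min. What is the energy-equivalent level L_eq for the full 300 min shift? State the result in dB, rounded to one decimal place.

84.1 dB

The energy average is taken in the linear domain: L_eq = 10·log₁₀[(Σ tᵢ·10^(Lᵢ/10))/T], T = 300 min.
Σ tᵢ·10^(Lᵢ/10) = 120·10^(88/10) + 90·10^(63/10) + 90·10^(70/10) = 7.679e+10.
L_eq = 10·log₁₀(7.679e+10/300) = 84.08 dB.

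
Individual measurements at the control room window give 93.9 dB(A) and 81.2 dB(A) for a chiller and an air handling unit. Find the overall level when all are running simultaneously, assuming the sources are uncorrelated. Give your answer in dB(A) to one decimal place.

For uncorrelated sources the intensities add, so convert each level to linear form, sum, and take 10·log₁₀ of the total.
Σ 10^(L/10) = 10^(93.9/10) + 10^(81.2/10) = 2.587e+09.
L_total = 10·log₁₀(2.587e+09) = 94.13 dB(A).

94.1 dB(A)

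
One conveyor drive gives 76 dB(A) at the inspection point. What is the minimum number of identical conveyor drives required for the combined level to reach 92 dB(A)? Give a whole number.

40

Need L₁ + 10·log₁₀ N ≥ 92, i.e. log₁₀ N ≥ 1.60.
N ≥ 10^(16.0/10) = 39.811, so N = 40.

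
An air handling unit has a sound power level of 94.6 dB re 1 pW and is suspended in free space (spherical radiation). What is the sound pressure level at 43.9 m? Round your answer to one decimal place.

The power spreads over a sphere of area 4π·r², so L_p = L_w − 10·log₁₀(4π·r²).
4π·r² = 2.422e+04 m², 10·log₁₀ of that is 43.841 dB.
L_p = 94.6 − 43.841 = 50.76 dB.

50.8 dB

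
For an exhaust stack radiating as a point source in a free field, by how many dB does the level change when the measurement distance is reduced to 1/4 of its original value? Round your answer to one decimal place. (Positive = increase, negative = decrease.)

Point-source spreading: ΔL = −20·log₁₀(r₂/r₁).
ΔL = −20·log₁₀(0.25) = +12.04 dB.

+12.0 dB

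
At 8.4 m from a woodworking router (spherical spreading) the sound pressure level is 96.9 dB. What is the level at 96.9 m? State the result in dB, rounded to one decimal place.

For a point source, L₂ = L₁ − 20·log₁₀(r₂/r₁).
L₂ = 96.9 − 20·log₁₀(96.9/8.4) = 96.9 − 21.241 = 75.66 dB.

75.7 dB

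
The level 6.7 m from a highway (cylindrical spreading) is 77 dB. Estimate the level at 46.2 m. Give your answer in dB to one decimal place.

Line-source attenuation: ΔL = 10·log₁₀(r₂/r₁) = 10·log₁₀(46.2/6.7) = 8.386 dB.
L₂ = 77 − 10·log₁₀(46.2/6.7) = 77 − 8.386 = 68.61 dB.

68.6 dB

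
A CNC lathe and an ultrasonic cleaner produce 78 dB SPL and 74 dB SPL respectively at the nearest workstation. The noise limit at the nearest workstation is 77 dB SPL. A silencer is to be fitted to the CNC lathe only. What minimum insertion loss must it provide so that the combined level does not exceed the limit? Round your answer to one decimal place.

4.0 dB

Everything except the CNC lathe sums to 10^(74/10) = 2.512e+07 in linear terms, 74.00 dB SPL.
The limit corresponds to 10^(77/10) = 5.012e+07; subtracting the fixed part leaves 2.500e+07 for the CNC lathe, i.e. 73.98 dB SPL.
Required insertion loss = 78 − 73.98 = 4.02 dB.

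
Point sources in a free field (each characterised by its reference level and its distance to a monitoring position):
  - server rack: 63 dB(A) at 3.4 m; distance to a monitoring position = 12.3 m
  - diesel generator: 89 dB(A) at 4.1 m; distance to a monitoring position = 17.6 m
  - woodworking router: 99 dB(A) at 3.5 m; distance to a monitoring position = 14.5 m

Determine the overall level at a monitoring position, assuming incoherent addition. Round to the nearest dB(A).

87 dB(A)

First find each source's level at the receiver (point-source: −20·log₁₀(r/r_ref)), then combine on an intensity basis.
server rack: 63 − 20·log₁₀(12.3/3.4) = 63 − 11.17 = 51.83 dB(A).
diesel generator: 89 − 20·log₁₀(17.6/4.1) = 89 − 12.65 = 76.35 dB(A).
woodworking router: 99 − 20·log₁₀(14.5/3.5) = 99 − 12.35 = 86.65 dB(A).
Σ 10^(L/10) = 5.061e+08 → L_total = 10·log₁₀(5.061e+08) = 87.04 dB(A).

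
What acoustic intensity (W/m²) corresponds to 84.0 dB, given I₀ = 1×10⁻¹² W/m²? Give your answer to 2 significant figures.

0.00025 W/m²

L = 10·log₁₀(I/I₀) ⇒ I = I₀·10^(L/10) = 10⁻¹² × 10^8.40.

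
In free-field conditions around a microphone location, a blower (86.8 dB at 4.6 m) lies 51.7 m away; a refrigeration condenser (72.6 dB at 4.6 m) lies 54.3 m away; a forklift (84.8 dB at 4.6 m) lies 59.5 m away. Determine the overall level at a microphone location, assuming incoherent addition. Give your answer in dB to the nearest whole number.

68 dB

Propagate each source to the receiver with L = L_ref − 20·log₁₀(r/r_ref), then add intensities.
blower: 86.8 − 20·log₁₀(51.7/4.6) = 86.8 − 21.01 = 65.79 dB.
refrigeration condenser: 72.6 − 20·log₁₀(54.3/4.6) = 72.6 − 21.44 = 51.16 dB.
forklift: 84.8 − 20·log₁₀(59.5/4.6) = 84.8 − 22.24 = 62.56 dB.
Σ 10^(L/10) = 5.725e+06 → L_total = 10·log₁₀(5.725e+06) = 67.58 dB.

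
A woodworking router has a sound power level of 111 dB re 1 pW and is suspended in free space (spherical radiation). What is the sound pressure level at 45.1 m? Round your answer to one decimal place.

The power spreads over a sphere of area 4π·r², so L_p = L_w − 10·log₁₀(4π·r²).
4π·r² = 2.556e+04 m², 10·log₁₀ of that is 44.076 dB.
L_p = 111 − 44.076 = 66.92 dB.

66.9 dB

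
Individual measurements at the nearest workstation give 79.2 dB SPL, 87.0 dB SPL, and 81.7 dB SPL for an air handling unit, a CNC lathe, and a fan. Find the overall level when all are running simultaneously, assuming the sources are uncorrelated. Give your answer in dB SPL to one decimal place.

Incoherent sources combine by intensity addition: L_total = 10·log₁₀(Σ 10^(L_i/10)).
Σ 10^(L/10) = 10^(79.2/10) + 10^(87.0/10) + 10^(81.7/10) = 7.323e+08.
L_total = 10·log₁₀(7.323e+08) = 88.65 dB SPL.

88.6 dB SPL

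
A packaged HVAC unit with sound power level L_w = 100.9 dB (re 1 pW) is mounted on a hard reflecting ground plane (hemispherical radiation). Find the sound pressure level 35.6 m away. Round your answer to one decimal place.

L_p = L_w − 10·log₁₀(2π·r²) with r = 35.6 m.
2π·r² = 7963 m², 10·log₁₀ of that is 39.011 dB.
L_p = 100.9 − 39.011 = 61.89 dB.

61.9 dB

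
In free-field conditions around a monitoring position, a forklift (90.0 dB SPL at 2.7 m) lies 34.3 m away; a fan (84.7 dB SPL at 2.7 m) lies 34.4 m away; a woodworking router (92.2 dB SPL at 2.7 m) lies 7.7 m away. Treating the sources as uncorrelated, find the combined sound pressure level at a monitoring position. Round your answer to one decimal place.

First find each source's level at the receiver (point-source: −20·log₁₀(r/r_ref)), then combine on an intensity basis.
forklift: 90.0 − 20·log₁₀(34.3/2.7) = 90.0 − 22.08 = 67.92 dB SPL.
fan: 84.7 − 20·log₁₀(34.4/2.7) = 84.7 − 22.10 = 62.60 dB SPL.
woodworking router: 92.2 − 20·log₁₀(7.7/2.7) = 92.2 − 9.10 = 83.10 dB SPL.
Σ 10^(L/10) = 2.121e+08 → L_total = 10·log₁₀(2.121e+08) = 83.26 dB SPL.

83.3 dB SPL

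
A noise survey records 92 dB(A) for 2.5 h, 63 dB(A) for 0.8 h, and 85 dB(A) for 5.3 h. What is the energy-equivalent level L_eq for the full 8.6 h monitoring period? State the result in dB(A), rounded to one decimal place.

The energy average is taken in the linear domain: L_eq = 10·log₁₀[(Σ tᵢ·10^(Lᵢ/10))/T], T = 8.6 h.
Σ tᵢ·10^(Lᵢ/10) = 2.5·10^(92/10) + 0.8·10^(63/10) + 5.3·10^(85/10) = 5.640e+09.
L_eq = 10·log₁₀(5.640e+09/8.6) = 88.17 dB(A).

88.2 dB(A)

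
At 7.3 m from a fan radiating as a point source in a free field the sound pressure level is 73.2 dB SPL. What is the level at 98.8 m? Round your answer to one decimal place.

50.6 dB SPL

Spherical spreading from a point source gives a 20·log₁₀(r₂/r₁) drop.
L₂ = 73.2 − 20·log₁₀(98.8/7.3) = 73.2 − 22.629 = 50.57 dB SPL.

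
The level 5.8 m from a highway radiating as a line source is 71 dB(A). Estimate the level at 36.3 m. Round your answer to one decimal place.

63.0 dB(A)

Line-source attenuation: ΔL = 10·log₁₀(r₂/r₁) = 10·log₁₀(36.3/5.8) = 7.965 dB.
L₂ = 71 − 10·log₁₀(36.3/5.8) = 71 − 7.965 = 63.04 dB(A).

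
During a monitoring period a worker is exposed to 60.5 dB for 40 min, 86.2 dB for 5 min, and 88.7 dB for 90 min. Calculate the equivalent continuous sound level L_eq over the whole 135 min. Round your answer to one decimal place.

87.1 dB

The energy average is taken in the linear domain: L_eq = 10·log₁₀[(Σ tᵢ·10^(Lᵢ/10))/T], T = 135 min.
Σ tᵢ·10^(Lᵢ/10) = 40·10^(60.5/10) + 5·10^(86.2/10) + 90·10^(88.7/10) = 6.885e+10.
L_eq = 10·log₁₀(6.885e+10/135) = 87.08 dB.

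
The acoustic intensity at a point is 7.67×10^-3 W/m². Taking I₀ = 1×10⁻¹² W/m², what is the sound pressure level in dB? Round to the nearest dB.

I/I₀ = 7.67×10^-3/10⁻¹² = 7.67×10^9, and L = 10·log₁₀(I/I₀).
L = 10·(0.8848 + 9) = 98.85 dB.

99 dB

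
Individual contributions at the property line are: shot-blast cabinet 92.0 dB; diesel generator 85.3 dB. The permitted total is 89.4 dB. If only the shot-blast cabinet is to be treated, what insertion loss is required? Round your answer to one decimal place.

Everything except the shot-blast cabinet sums to 10^(85.3/10) = 3.388e+08 in linear terms, 85.30 dB.
The limit corresponds to 10^(89.4/10) = 8.710e+08; subtracting the fixed part leaves 5.321e+08 for the shot-blast cabinet, i.e. 87.26 dB.
Required insertion loss = 92.0 − 87.26 = 4.74 dB.

4.7 dB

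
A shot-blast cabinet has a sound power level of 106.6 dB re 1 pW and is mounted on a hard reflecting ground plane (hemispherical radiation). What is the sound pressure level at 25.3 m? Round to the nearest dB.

The power spreads over a hemisphere of area 2π·r², so L_p = L_w − 10·log₁₀(2π·r²).
2π·r² = 4022 m², 10·log₁₀ of that is 36.044 dB.
L_p = 106.6 − 36.044 = 70.56 dB.

71 dB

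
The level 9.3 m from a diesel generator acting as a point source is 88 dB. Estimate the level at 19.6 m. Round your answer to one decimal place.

Point-source attenuation: ΔL = 20·log₁₀(r₂/r₁) = 20·log₁₀(19.6/9.3) = 6.475 dB.
L₂ = 88 − 20·log₁₀(19.6/9.3) = 88 − 6.475 = 81.52 dB.

81.5 dB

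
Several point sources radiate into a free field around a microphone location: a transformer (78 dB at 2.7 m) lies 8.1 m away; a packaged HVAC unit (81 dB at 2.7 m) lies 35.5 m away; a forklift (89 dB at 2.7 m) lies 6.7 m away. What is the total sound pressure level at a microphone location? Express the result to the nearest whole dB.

First find each source's level at the receiver (point-source: −20·log₁₀(r/r_ref)), then combine on an intensity basis.
transformer: 78 − 20·log₁₀(8.1/2.7) = 78 − 9.54 = 68.46 dB.
packaged HVAC unit: 81 − 20·log₁₀(35.5/2.7) = 81 − 22.38 = 58.62 dB.
forklift: 89 − 20·log₁₀(6.7/2.7) = 89 − 7.89 = 81.11 dB.
Σ 10^(L/10) = 1.367e+08 → L_total = 10·log₁₀(1.367e+08) = 81.36 dB.

81 dB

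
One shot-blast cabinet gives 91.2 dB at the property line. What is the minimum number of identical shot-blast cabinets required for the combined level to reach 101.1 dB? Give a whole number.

10

Need L₁ + 10·log₁₀ N ≥ 101.1, i.e. log₁₀ N ≥ 0.99.
N ≥ 10^(9.9/10) = 9.772, so N = 10.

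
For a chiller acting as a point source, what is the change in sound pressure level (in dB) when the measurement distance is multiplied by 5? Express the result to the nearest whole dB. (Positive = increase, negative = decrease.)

-14 dB

Point-source spreading: ΔL = −20·log₁₀(r₂/r₁).
ΔL = −20·log₁₀(5) = -13.98 dB.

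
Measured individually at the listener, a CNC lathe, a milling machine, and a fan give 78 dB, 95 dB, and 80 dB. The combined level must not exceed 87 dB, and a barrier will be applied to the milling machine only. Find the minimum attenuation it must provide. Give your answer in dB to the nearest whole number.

10 dB

Everything except the milling machine sums to 10^(78/10) + 10^(80/10) = 1.631e+08 in linear terms, 82.12 dB.
The limit corresponds to 10^(87/10) = 5.012e+08; subtracting the fixed part leaves 3.381e+08 for the milling machine, i.e. 85.29 dB.
Required insertion loss = 95 − 85.29 = 9.71 dB.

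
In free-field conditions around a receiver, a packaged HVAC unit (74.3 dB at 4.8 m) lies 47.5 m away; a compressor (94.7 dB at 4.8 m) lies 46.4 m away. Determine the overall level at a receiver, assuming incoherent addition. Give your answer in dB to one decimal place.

Propagate each source to the receiver with L = L_ref − 20·log₁₀(r/r_ref), then add intensities.
packaged HVAC unit: 74.3 − 20·log₁₀(47.5/4.8) = 74.3 − 19.91 = 54.39 dB.
compressor: 94.7 − 20·log₁₀(46.4/4.8) = 94.7 − 19.71 = 74.99 dB.
Σ 10^(L/10) = 3.186e+07 → L_total = 10·log₁₀(3.186e+07) = 75.03 dB.

75.0 dB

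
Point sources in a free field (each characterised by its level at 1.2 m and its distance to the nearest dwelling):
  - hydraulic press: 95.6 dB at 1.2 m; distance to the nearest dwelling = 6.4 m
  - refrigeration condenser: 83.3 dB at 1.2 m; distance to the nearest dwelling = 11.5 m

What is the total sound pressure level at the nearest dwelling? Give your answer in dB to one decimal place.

81.1 dB

Propagate each source to the receiver with L = L_ref − 20·log₁₀(r/r_ref), then add intensities.
hydraulic press: 95.6 − 20·log₁₀(6.4/1.2) = 95.6 − 14.54 = 81.06 dB.
refrigeration condenser: 83.3 − 20·log₁₀(11.5/1.2) = 83.3 − 19.63 = 63.67 dB.
Σ 10^(L/10) = 1.300e+08 → L_total = 10·log₁₀(1.300e+08) = 81.14 dB.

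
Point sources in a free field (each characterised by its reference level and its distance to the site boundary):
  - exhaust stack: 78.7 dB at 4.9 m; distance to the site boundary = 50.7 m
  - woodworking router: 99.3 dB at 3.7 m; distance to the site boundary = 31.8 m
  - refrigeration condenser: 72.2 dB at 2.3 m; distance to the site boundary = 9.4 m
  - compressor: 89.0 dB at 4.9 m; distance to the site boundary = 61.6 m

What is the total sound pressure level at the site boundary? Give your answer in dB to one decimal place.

Apply inverse-square spreading to bring every level to the receiver, then sum 10^(L/10).
exhaust stack: 78.7 − 20·log₁₀(50.7/4.9) = 78.7 − 20.30 = 58.40 dB.
woodworking router: 99.3 − 20·log₁₀(31.8/3.7) = 99.3 − 18.68 = 80.62 dB.
refrigeration condenser: 72.2 − 20·log₁₀(9.4/2.3) = 72.2 − 12.23 = 59.97 dB.
compressor: 89.0 − 20·log₁₀(61.6/4.9) = 89.0 − 21.99 = 67.01 dB.
Σ 10^(L/10) = 1.219e+08 → L_total = 10·log₁₀(1.219e+08) = 80.86 dB.

80.9 dB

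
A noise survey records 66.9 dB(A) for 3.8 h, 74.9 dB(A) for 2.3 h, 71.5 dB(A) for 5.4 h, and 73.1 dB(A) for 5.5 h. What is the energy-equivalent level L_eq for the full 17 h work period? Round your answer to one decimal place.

Weight each interval's intensity by its duration and average over T = 17 h:
Σ tᵢ·10^(Lᵢ/10) = 3.8·10^(66.9/10) + 2.3·10^(74.9/10) + 5.4·10^(71.5/10) + 5.5·10^(73.1/10) = 2.783e+08.
L_eq = 10·log₁₀(2.783e+08/17) = 72.14 dB(A).

72.1 dB(A)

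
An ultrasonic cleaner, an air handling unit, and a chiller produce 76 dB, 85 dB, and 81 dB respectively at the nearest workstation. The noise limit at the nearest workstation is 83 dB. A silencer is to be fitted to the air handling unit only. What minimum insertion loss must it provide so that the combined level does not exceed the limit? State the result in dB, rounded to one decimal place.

9.7 dB

The untreated sources together contribute 10^(76/10) + 10^(81/10) = 1.657e+08, i.e. 82.19 dB.
The limit corresponds to 10^(83/10) = 1.995e+08; subtracting the fixed part leaves 3.382e+07 for the air handling unit, i.e. 75.29 dB.
Required insertion loss = 85 − 75.29 = 9.71 dB.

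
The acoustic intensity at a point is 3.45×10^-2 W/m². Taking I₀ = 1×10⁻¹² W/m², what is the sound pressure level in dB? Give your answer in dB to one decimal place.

Dividing by I₀ shifts the exponent by 12: I/I₀ = 3.45×10^10.
L = 10·(0.5378 + 10) = 105.38 dB.

105.4 dB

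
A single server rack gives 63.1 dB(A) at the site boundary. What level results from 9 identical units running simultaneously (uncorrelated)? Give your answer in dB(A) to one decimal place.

72.6 dB(A)

With 9 equal, uncorrelated contributions the intensity is 9× that of one unit, giving a rise of 10·log₁₀ 9.
L_total = 63.1 + 10·log₁₀(9) = 63.1 + 9.542 = 72.64 dB(A).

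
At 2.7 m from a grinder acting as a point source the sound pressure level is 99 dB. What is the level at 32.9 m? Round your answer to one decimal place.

77.3 dB

Point-source attenuation: ΔL = 20·log₁₀(r₂/r₁) = 20·log₁₀(32.9/2.7) = 21.717 dB.
L₂ = 99 − 20·log₁₀(32.9/2.7) = 99 − 21.717 = 77.28 dB.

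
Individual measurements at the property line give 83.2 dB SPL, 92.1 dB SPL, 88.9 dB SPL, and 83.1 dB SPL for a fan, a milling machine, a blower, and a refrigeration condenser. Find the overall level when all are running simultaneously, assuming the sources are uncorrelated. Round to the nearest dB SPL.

For uncorrelated sources the intensities add, so convert each level to linear form, sum, and take 10·log₁₀ of the total.
Σ 10^(L/10) = 10^(83.2/10) + 10^(92.1/10) + 10^(88.9/10) + 10^(83.1/10) = 2.811e+09.
L_total = 10·log₁₀(2.811e+09) = 94.49 dB SPL.

94 dB SPL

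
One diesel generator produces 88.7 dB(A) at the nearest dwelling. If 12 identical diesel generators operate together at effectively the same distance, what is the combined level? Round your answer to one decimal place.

N identical incoherent sources raise the level by 10·log₁₀ N.
L_total = 88.7 + 10·log₁₀(12) = 88.7 + 10.792 = 99.49 dB(A).

99.5 dB(A)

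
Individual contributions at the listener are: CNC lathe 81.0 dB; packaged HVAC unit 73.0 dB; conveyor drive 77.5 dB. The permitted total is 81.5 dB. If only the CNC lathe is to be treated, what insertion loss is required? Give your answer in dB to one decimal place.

2.9 dB

The untreated sources together contribute 10^(73.0/10) + 10^(77.5/10) = 7.619e+07, i.e. 78.82 dB.
The limit corresponds to 10^(81.5/10) = 1.413e+08; subtracting the fixed part leaves 6.507e+07 for the CNC lathe, i.e. 78.13 dB.
Required insertion loss = 81.0 − 78.13 = 2.87 dB.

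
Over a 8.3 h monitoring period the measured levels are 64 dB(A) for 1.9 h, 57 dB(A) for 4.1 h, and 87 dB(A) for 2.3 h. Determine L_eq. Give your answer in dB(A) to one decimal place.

81.5 dB(A)

Weight each interval's intensity by its duration and average over T = 8.3 h:
Σ tᵢ·10^(Lᵢ/10) = 1.9·10^(64/10) + 4.1·10^(57/10) + 2.3·10^(87/10) = 1.160e+09.
L_eq = 10·log₁₀(1.160e+09/8.3) = 81.45 dB(A).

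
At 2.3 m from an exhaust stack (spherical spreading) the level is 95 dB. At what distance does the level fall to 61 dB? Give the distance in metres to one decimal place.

For a point source L₁ − L₂ = 20·log₁₀(r₂/r₁), so r₂ = r₁·10^((L₁−L₂)/20).
r₂ = 2.3·10^((95−61)/20) = 2.3·10^(34.0/20) = 115.27 m.

115.3 m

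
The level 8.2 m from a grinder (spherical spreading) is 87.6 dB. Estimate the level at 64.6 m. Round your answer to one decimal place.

69.7 dB

Spherical spreading from a point source gives a 20·log₁₀(r₂/r₁) drop.
L₂ = 87.6 − 20·log₁₀(64.6/8.2) = 87.6 − 17.928 = 69.67 dB.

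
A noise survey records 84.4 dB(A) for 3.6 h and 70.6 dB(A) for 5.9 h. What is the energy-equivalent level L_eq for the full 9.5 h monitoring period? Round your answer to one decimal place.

L_eq = 10·log₁₀[(1/T)·Σ tᵢ·10^(Lᵢ/10)] with T = 9.5 h.
Σ tᵢ·10^(Lᵢ/10) = 3.6·10^(84.4/10) + 5.9·10^(70.6/10) = 1.059e+09.
L_eq = 10·log₁₀(1.059e+09/9.5) = 80.47 dB(A).

80.5 dB(A)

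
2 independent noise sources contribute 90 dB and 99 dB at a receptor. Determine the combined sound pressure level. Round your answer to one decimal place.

For uncorrelated sources the intensities add, so convert each level to linear form, sum, and take 10·log₁₀ of the total.
Σ 10^(L/10) = 10^(90/10) + 10^(99/10) = 8.943e+09.
L_total = 10·log₁₀(8.943e+09) = 99.51 dB.

99.5 dB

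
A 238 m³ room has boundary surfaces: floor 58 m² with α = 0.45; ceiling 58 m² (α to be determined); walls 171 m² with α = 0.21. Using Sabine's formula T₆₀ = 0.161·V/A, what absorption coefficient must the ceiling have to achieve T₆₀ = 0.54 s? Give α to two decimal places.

0.15

From T₆₀ = 0.161·V/A, the target T₆₀ = 0.54 s needs A = 0.161·238/0.54 = 70.96 m².
Absorption from the other surfaces = 58·0.45 + 171·0.21 = 62.01 m², so the ceiling must supply 8.95 m² over 58 m².
α = 8.95/58 = 0.154.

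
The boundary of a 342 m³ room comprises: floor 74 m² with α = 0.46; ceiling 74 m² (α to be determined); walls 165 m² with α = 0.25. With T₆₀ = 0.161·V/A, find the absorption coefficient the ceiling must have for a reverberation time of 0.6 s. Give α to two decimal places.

0.22

Required total absorption A = 0.161·342/0.6 = 91.77 m².
Absorption from the other surfaces = 74·0.46 + 165·0.25 = 75.29 m², so the ceiling must supply 16.48 m² over 74 m².
α = 16.48/74 = 0.223.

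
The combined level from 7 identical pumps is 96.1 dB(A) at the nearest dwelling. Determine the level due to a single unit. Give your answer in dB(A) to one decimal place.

87.6 dB(A)

7 equal contributions raise the level by 10·log₁₀ 7 = 8.451 dB, so each unit alone gives 96.1 − 8.451.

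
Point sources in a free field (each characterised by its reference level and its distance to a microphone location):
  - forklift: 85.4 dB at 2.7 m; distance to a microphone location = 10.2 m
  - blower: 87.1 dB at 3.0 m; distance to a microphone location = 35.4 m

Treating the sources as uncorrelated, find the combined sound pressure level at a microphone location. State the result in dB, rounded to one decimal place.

74.5 dB

First find each source's level at the receiver (point-source: −20·log₁₀(r/r_ref)), then combine on an intensity basis.
forklift: 85.4 − 20·log₁₀(10.2/2.7) = 85.4 − 11.54 = 73.86 dB.
blower: 87.1 − 20·log₁₀(35.4/3.0) = 87.1 − 21.44 = 65.66 dB.
Σ 10^(L/10) = 2.798e+07 → L_total = 10·log₁₀(2.798e+07) = 74.47 dB.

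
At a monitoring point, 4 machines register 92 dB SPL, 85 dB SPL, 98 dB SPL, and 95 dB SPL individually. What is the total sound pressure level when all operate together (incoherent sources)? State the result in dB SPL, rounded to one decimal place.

100.6 dB SPL

For uncorrelated sources the intensities add, so convert each level to linear form, sum, and take 10·log₁₀ of the total.
Σ 10^(L/10) = 10^(92/10) + 10^(85/10) + 10^(98/10) + 10^(95/10) = 1.137e+10.
L_total = 10·log₁₀(1.137e+10) = 100.56 dB SPL.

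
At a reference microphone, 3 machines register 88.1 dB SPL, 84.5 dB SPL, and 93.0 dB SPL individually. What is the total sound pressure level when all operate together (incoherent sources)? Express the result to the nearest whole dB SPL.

Incoherent sources combine by intensity addition: L_total = 10·log₁₀(Σ 10^(L_i/10)).
Σ 10^(L/10) = 10^(88.1/10) + 10^(84.5/10) + 10^(93.0/10) = 2.923e+09.
L_total = 10·log₁₀(2.923e+09) = 94.66 dB SPL.

95 dB SPL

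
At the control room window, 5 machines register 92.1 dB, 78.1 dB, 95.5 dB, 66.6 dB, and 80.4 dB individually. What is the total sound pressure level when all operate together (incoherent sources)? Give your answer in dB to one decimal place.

97.3 dB

For uncorrelated sources the intensities add, so convert each level to linear form, sum, and take 10·log₁₀ of the total.
Σ 10^(L/10) = 10^(92.1/10) + 10^(78.1/10) + 10^(95.5/10) + 10^(66.6/10) + 10^(80.4/10) = 5.349e+09.
L_total = 10·log₁₀(5.349e+09) = 97.28 dB.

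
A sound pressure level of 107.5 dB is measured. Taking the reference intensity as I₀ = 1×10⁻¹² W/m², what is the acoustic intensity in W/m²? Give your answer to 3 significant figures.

0.0562 W/m²

I/I₀ = 10^(107.5/10) = 5.623e+10, so I = 5.623e+10 × 10⁻¹² W/m².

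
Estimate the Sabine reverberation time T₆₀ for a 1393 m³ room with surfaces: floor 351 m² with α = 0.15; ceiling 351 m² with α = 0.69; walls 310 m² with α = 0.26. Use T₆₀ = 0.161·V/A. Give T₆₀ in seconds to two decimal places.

0.60 s

Total absorption A = 351·0.15 + 351·0.69 + 310·0.26 = 375.44 m² sabins.
T₆₀ = 0.161·V/A = 0.161·1393/375.44 = 0.597 s.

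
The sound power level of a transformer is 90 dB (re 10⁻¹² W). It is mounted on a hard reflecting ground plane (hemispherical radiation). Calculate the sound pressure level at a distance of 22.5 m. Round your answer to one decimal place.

55.0 dB

L_p = L_w − 10·log₁₀(2π·r²) with r = 22.5 m.
2π·r² = 3181 m², 10·log₁₀ of that is 35.025 dB.
L_p = 90 − 35.025 = 54.97 dB.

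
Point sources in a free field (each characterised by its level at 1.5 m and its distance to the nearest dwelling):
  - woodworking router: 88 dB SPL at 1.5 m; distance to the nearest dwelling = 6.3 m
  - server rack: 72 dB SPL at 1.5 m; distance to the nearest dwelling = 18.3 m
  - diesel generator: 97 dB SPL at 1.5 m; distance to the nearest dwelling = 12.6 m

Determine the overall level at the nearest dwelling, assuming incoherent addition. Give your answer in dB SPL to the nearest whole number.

Apply inverse-square spreading to bring every level to the receiver, then sum 10^(L/10).
woodworking router: 88 − 20·log₁₀(6.3/1.5) = 88 − 12.46 = 75.54 dB SPL.
server rack: 72 − 20·log₁₀(18.3/1.5) = 72 − 21.73 = 50.27 dB SPL.
diesel generator: 97 − 20·log₁₀(12.6/1.5) = 97 − 18.49 = 78.51 dB SPL.
Σ 10^(L/10) = 1.069e+08 → L_total = 10·log₁₀(1.069e+08) = 80.29 dB SPL.

80 dB SPL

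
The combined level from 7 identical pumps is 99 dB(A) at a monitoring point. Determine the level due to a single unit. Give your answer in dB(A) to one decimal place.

7 equal contributions raise the level by 10·log₁₀ 7 = 8.451 dB, so each unit alone gives 99 − 8.451.

90.5 dB(A)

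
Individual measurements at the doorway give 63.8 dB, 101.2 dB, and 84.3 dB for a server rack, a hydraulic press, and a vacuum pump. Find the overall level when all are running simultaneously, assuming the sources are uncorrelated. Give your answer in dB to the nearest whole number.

Incoherent sources combine by intensity addition: L_total = 10·log₁₀(Σ 10^(L_i/10)).
Σ 10^(L/10) = 10^(63.8/10) + 10^(101.2/10) + 10^(84.3/10) = 1.345e+10.
L_total = 10·log₁₀(1.345e+10) = 101.29 dB.

101 dB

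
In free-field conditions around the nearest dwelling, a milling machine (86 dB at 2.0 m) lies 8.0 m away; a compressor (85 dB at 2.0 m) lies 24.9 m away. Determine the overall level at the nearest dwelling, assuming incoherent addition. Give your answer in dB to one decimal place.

Propagate each source to the receiver with L = L_ref − 20·log₁₀(r/r_ref), then add intensities.
milling machine: 86 − 20·log₁₀(8.0/2.0) = 86 − 12.04 = 73.96 dB.
compressor: 85 − 20·log₁₀(24.9/2.0) = 85 − 21.90 = 63.10 dB.
Σ 10^(L/10) = 2.692e+07 → L_total = 10·log₁₀(2.692e+07) = 74.30 dB.

74.3 dB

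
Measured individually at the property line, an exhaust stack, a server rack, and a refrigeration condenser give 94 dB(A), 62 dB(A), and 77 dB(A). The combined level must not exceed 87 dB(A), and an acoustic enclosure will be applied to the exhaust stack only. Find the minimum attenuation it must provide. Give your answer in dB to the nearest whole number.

7 dB

Fixed contribution from the other sources: Σ 10^(L/10) = 10^(62/10) + 10^(77/10) = 5.170e+07 (77.14 dB(A)).
To meet 87 dB(A) overall, the treated exhaust stack may contribute at most 10^(87/10) − 5.170e+07 = 4.495e+08, i.e. 86.53 dB(A).
So the exhaust stack must be reduced from 94 to 86.53 dB(A): IL = 7.47 dB.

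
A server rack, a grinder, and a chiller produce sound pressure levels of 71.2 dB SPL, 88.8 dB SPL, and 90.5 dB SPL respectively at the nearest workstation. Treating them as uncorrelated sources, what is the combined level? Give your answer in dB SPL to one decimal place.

For uncorrelated sources the intensities add, so convert each level to linear form, sum, and take 10·log₁₀ of the total.
Σ 10^(L/10) = 10^(71.2/10) + 10^(88.8/10) + 10^(90.5/10) = 1.894e+09.
L_total = 10·log₁₀(1.894e+09) = 92.77 dB SPL.

92.8 dB SPL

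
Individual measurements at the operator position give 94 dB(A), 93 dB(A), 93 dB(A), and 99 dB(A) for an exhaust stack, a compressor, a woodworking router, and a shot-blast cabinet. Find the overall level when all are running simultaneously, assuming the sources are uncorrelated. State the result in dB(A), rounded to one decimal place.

101.6 dB(A)

Incoherent sources combine by intensity addition: L_total = 10·log₁₀(Σ 10^(L_i/10)).
Σ 10^(L/10) = 10^(94/10) + 10^(93/10) + 10^(93/10) + 10^(99/10) = 1.445e+10.
L_total = 10·log₁₀(1.445e+10) = 101.60 dB(A).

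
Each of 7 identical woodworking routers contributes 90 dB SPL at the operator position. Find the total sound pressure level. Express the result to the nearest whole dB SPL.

L_total = L₁ + 10·log₁₀ N for N identical incoherent sources.
L_total = 90 + 10·log₁₀(7) = 90 + 8.451 = 98.45 dB SPL.

98 dB SPL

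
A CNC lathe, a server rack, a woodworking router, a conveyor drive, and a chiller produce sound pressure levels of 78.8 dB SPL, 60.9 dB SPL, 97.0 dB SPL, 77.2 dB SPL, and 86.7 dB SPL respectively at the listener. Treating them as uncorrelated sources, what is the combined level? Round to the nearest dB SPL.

97 dB SPL

Incoherent sources combine by intensity addition: L_total = 10·log₁₀(Σ 10^(L_i/10)).
Σ 10^(L/10) = 10^(78.8/10) + 10^(60.9/10) + 10^(97.0/10) + 10^(77.2/10) + 10^(86.7/10) = 5.609e+09.
L_total = 10·log₁₀(5.609e+09) = 97.49 dB SPL.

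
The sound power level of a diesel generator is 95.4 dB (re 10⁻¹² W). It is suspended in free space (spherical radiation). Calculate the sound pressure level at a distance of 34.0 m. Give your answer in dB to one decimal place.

L_p = L_w − 10·log₁₀(4π·r²) with r = 34.0 m.
4π·r² = 1.453e+04 m², 10·log₁₀ of that is 41.622 dB.
L_p = 95.4 − 41.622 = 53.78 dB.

53.8 dB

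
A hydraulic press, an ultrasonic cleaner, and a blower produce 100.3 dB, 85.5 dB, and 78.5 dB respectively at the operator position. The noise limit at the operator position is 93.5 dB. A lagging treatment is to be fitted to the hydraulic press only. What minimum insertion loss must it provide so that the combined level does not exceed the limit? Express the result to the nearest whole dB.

Fixed contribution from the other sources: Σ 10^(L/10) = 10^(85.5/10) + 10^(78.5/10) = 4.256e+08 (86.29 dB).
The limit corresponds to 10^(93.5/10) = 2.239e+09; subtracting the fixed part leaves 1.813e+09 for the hydraulic press, i.e. 92.58 dB.
Required insertion loss = 100.3 − 92.58 = 7.72 dB.

8 dB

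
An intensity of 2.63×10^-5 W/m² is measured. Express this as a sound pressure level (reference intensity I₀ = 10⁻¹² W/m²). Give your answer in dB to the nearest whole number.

74 dB

I/I₀ = 2.63×10^-5/10⁻¹² = 2.63×10^7, and L = 10·log₁₀(I/I₀).
L = 10·(0.4200 + 7) = 74.20 dB.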